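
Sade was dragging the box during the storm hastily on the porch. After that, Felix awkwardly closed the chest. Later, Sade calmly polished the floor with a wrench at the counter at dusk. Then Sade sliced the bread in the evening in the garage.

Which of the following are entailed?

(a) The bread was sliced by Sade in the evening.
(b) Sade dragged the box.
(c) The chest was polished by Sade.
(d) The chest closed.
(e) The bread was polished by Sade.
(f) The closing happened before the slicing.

(a) Entailed — the original entails any weakening of itself; this just drops 'in the garage'.
(b) Entailed — 'drag' is an activity; 'was dragging' entails that some dragging happened, so 'dragged' holds.
(c) Not entailed — Sade polished the floor, not the chest; the chest belongs to the closing event.
(d) Entailed — 'Felix closed the chest' is causative; it entails the inchoative 'the chest closed'.
(e) Not entailed — Sade polished the floor, not the bread; the bread belongs to the slicing event.
(f) Entailed — the narrative places the closing before the slicing.

(a), (b), (d), (f)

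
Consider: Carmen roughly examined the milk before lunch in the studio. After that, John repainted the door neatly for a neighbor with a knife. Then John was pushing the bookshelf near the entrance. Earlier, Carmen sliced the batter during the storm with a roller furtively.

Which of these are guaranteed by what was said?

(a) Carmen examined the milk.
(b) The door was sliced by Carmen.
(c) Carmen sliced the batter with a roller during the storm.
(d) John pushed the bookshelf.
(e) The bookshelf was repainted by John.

(a) Entailed — every conjunct here is already in the original examining event.
(b) Not entailed — Carmen sliced the batter, not the door; the door belongs to the repainting event.
(c) Entailed — dropping 'furtively' leaves a sub-description the original still satisfies.
(d) Entailed — 'push' is an activity; 'was pushing' entails that some pushing happened, so 'pushed' holds.
(e) Not entailed — John repainted the door, not the bookshelf; the bookshelf belongs to the pushing event.

(a), (c), (d)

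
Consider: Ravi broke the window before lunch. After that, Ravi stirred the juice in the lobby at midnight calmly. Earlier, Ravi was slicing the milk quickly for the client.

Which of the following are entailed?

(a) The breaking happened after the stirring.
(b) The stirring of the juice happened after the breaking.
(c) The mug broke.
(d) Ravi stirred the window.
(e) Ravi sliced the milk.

(a) Not entailed — the narrative places the breaking before the stirring, not after.
(b) Entailed — the narrative places the breaking before the stirring.
(c) Not entailed — the window is what broke, not the mug.
(d) Not entailed — Ravi stirred the juice, not the window; the window belongs to the breaking event.
(e) Not entailed — 'was slicing' is progressive on an accomplishment; it does not entail the completed 'sliced'.

(b)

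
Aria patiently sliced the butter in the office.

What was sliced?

the butter

'the butter' marks the patient of the slicing event.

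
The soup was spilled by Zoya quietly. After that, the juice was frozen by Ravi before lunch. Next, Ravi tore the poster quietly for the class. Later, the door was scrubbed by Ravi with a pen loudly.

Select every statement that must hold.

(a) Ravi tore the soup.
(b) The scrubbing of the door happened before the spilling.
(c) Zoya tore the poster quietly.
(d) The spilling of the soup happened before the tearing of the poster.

(d)

(a) Not entailed — Ravi tore the poster, not the soup; the soup belongs to the spilling event.
(b) Not entailed — the narrative places the spilling before the scrubbing, not after.
(c) Not entailed — the passage has Ravi tearing the poster, not Zoya.
(d) Entailed — the narrative places the spilling before the tearing.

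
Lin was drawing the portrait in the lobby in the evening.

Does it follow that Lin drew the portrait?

no

'was drawing' is progressive; for an accomplishment like 'draw the portrait', it doesn't entail completion.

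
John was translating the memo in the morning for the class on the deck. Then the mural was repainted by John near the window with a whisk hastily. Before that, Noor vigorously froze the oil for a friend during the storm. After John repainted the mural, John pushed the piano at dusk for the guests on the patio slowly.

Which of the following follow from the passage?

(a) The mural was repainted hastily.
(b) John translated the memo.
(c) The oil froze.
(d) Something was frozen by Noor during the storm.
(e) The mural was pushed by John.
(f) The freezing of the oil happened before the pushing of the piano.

(a) Entailed — the original entails any weakening of itself; this just drops 'near the window', 'with a whisk' and generalizes the agent.
(b) Not entailed — 'was translating' is progressive on an accomplishment; it does not entail the completed 'translated'.
(c) Entailed — 'Noor froze the oil' is causative; it entails the inchoative 'the oil froze'.
(d) Entailed — dropping 'for a friend', 'vigorously' and generalizing the patient leaves a sub-description the original still satisfies.
(e) Not entailed — John pushed the piano, not the mural; the mural belongs to the repainting event.
(f) Entailed — the narrative places the freezing before the pushing.

(a), (c), (d), (f)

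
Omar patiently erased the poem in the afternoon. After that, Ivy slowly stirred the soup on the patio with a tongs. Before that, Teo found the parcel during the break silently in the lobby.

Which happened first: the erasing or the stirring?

the erasing

The connectives place the erasing before the stirring.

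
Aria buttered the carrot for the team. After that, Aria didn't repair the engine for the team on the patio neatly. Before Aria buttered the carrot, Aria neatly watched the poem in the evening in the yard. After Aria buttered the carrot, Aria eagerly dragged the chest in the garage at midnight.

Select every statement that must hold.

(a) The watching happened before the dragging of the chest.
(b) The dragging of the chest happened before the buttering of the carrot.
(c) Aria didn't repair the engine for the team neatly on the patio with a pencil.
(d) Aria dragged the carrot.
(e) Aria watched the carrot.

(a), (c)

(a) Entailed — the narrative places the watching before the dragging.
(b) Not entailed — the narrative places the buttering before the dragging, not after.
(c) Entailed — under negation, adding a further restriction is entailed: if no such repairing event occurred, none occurred with a pencil either.
(d) Not entailed — Aria dragged the chest, not the carrot; the carrot belongs to the buttering event.
(e) Not entailed — Aria watched the poem, not the carrot; the carrot belongs to the buttering event.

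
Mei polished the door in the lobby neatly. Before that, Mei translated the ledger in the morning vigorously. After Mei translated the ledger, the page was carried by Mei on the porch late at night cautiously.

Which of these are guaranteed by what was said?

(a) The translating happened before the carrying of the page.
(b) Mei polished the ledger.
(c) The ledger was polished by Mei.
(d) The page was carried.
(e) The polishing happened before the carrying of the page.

(a), (d)

(a) Entailed — the narrative places the translating before the carrying.
(b) Not entailed — Mei polished the door, not the ledger; the ledger belongs to the translating event.
(c) Not entailed — Mei polished the door, not the ledger; the ledger belongs to the translating event.
(d) Entailed — dropping 'on the porch', 'late at night', 'cautiously' and generalizing the agent leaves a sub-description the original still satisfies.
(e) Not entailed — the narrative doesn't order the polishing relative to the carrying.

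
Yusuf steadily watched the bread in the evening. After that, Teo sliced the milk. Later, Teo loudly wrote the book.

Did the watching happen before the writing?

yes

The narrative orders the watching before the writing.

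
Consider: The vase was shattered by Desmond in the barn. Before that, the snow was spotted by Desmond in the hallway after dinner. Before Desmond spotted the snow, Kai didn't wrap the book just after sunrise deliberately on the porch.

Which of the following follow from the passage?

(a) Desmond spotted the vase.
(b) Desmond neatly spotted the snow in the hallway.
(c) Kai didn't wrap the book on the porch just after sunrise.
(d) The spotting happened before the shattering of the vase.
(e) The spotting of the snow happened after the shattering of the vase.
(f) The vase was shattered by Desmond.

(a) Not entailed — Desmond spotted the snow, not the vase; the vase belongs to the shattering event.
(b) Not entailed — 'neatly' adds information not in the original event.
(c) Not entailed — dropping 'deliberately' under negation is not valid — the original leaves open that Kai wrapped the book some other way.
(d) Entailed — the narrative places the spotting before the shattering.
(e) Not entailed — the narrative places the spotting before the shattering, not after.
(f) Entailed — dropping 'in the barn' leaves a sub-description the original still satisfies.

(d), (f)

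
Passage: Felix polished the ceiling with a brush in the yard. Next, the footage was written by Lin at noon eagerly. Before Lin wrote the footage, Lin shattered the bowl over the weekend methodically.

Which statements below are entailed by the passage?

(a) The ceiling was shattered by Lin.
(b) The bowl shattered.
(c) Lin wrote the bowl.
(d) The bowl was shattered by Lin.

(b), (d)

(a) Not entailed — Lin shattered the bowl, not the ceiling; the ceiling belongs to the polishing event.
(b) Entailed — 'Lin shattered the bowl' is causative; it entails the inchoative 'the bowl shattered'.
(c) Not entailed — Lin wrote the footage, not the bowl; the bowl belongs to the shattering event.
(d) Entailed — every conjunct here is already in the original shattering event.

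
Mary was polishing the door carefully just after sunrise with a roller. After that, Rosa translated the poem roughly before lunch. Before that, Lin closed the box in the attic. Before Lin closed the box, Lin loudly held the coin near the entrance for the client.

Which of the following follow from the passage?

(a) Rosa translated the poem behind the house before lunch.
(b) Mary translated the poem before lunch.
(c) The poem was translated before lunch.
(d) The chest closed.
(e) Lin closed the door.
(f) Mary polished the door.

(a) Not entailed — 'behind the house' adds information not in the original event.
(b) Not entailed — the passage has Rosa translating the poem, not Mary.
(c) Entailed — dropping 'roughly' and generalizing the agent leaves a sub-description the original still satisfies.
(d) Not entailed — the box is what closed, not the chest.
(e) Not entailed — Lin closed the box, not the door; the door belongs to the polishing event.
(f) Entailed — 'polish' is an activity; 'was polishing' entails that some polishing happened, so 'polished' holds.

(c), (f)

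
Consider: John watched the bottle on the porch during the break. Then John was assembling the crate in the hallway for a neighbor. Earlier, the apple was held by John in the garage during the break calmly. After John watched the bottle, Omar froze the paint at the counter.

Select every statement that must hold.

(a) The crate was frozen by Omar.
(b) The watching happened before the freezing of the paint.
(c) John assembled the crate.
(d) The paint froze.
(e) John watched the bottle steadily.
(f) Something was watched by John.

(a) Not entailed — Omar froze the paint, not the crate; the crate belongs to the assembling event.
(b) Entailed — the narrative places the watching before the freezing.
(c) Not entailed — 'was assembling' is progressive on an accomplishment; it does not entail the completed 'assembled'.
(d) Entailed — 'Omar froze the paint' is causative; it entails the inchoative 'the paint froze'.
(e) Not entailed — 'steadily' adds information not in the original event.
(f) Entailed — dropping 'during the break', 'on the porch' and generalizing the patient leaves a sub-description the original still satisfies.

(b), (d), (f)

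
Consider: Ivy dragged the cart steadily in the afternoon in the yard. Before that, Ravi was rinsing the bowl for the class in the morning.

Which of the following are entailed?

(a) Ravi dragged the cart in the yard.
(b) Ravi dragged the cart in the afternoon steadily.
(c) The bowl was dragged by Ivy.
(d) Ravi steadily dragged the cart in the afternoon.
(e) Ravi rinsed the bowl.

(a) Not entailed — the passage has Ivy dragging the cart, not Ravi.
(b) Not entailed — the passage has Ivy dragging the cart, not Ravi.
(c) Not entailed — Ivy dragged the cart, not the bowl; the bowl belongs to the rinsing event.
(d) Not entailed — the passage has Ivy dragging the cart, not Ravi.
(e) Entailed — 'rinse' is an activity; 'was rinsing' entails that some rinsing happened, so 'rinsed' holds.

(e)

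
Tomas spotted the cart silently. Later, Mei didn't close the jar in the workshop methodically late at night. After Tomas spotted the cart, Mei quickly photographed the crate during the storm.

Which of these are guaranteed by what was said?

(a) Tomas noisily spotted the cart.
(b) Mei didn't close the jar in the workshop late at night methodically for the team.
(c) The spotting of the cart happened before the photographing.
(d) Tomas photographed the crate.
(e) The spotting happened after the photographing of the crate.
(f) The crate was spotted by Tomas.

(a) Not entailed — 'noisily' adds a manner not in (and inconsistent with) the original.
(b) Entailed — under negation, adding a further restriction is entailed: if no such closing event occurred, none occurred for the team either.
(c) Entailed — the narrative places the spotting before the photographing.
(d) Not entailed — the passage has Mei photographing the crate, not Tomas.
(e) Not entailed — the narrative places the spotting before the photographing, not after.
(f) Not entailed — Tomas spotted the cart, not the crate; the crate belongs to the photographing event.

(b), (c)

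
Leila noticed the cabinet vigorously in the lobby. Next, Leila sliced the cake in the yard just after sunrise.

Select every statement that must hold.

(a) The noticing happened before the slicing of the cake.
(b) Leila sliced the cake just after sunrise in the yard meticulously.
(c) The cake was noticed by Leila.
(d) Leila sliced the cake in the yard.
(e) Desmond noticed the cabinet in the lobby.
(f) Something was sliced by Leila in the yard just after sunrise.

(a), (d), (f)

(a) Entailed — the narrative places the noticing before the slicing.
(b) Not entailed — 'meticulously' adds information not in the original event.
(c) Not entailed — Leila noticed the cabinet, not the cake; the cake belongs to the slicing event.
(d) Entailed — the original entails any weakening of itself; this just drops 'just after sunrise'.
(e) Not entailed — the passage has Leila noticing the cabinet, not Desmond.
(f) Entailed — generalizing the patient leaves a sub-description the original still satisfies.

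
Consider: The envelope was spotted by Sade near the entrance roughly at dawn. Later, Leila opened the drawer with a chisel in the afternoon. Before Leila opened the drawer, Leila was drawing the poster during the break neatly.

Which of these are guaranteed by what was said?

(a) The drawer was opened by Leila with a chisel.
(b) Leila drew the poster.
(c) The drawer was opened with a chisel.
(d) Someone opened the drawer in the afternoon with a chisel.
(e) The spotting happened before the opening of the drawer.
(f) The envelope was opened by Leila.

(a), (c), (d), (e)

(a) Entailed — this follows by dropping conjuncts from the opening event's description.
(b) Not entailed — 'was drawing' is progressive on an accomplishment; it does not entail the completed 'drew'.
(c) Entailed — the original entails any weakening of itself; this just drops 'in the afternoon' and generalizes the agent.
(d) Entailed — this follows by dropping conjuncts from the opening event's description.
(e) Entailed — the narrative places the spotting before the opening.
(f) Not entailed — Leila opened the drawer, not the envelope; the envelope belongs to the spotting event.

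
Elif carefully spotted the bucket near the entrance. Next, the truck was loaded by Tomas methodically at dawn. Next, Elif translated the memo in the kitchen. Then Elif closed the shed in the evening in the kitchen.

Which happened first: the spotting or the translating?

The connectives place the spotting before the translating.

the spotting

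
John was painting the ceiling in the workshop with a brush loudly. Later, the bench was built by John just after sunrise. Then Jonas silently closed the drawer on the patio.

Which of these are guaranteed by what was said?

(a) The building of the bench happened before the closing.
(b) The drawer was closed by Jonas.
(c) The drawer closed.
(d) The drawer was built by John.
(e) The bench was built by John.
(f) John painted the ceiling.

(a), (b), (c), (e)

(a) Entailed — the narrative places the building before the closing.
(b) Entailed — this follows by dropping conjuncts from the closing event's description.
(c) Entailed — 'Jonas closed the drawer' is causative; it entails the inchoative 'the drawer closed'.
(d) Not entailed — John built the bench, not the drawer; the drawer belongs to the closing event.
(e) Entailed — the original entails any weakening of itself; this just drops 'just after sunrise'.
(f) Not entailed — 'was painting' is progressive on an accomplishment; it does not entail the completed 'painted'.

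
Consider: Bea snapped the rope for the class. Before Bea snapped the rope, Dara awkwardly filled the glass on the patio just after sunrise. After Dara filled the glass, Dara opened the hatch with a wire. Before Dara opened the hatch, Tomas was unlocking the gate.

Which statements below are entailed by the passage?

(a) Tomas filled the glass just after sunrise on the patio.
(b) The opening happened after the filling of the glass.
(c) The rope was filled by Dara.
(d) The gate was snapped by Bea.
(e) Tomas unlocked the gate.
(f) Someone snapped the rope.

(a) Not entailed — the passage has Dara filling the glass, not Tomas.
(b) Entailed — the narrative places the filling before the opening.
(c) Not entailed — Dara filled the glass, not the rope; the rope belongs to the snapping event.
(d) Not entailed — Bea snapped the rope, not the gate; the gate belongs to the unlocking event.
(e) Not entailed — 'was unlocking' is progressive on an accomplishment; it does not entail the completed 'unlocked'.
(f) Entailed — this follows by dropping conjuncts from the snapping event's description.

(b), (f)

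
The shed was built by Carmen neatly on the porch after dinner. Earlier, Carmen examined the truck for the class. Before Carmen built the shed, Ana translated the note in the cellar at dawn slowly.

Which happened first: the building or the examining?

the examining

The connectives place the examining before the building.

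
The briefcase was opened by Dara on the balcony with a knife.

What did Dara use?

'with a knife' marks the instrument of the opening event.

a knife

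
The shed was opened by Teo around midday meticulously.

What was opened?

'the shed' marks the patient of the opening event.

the shed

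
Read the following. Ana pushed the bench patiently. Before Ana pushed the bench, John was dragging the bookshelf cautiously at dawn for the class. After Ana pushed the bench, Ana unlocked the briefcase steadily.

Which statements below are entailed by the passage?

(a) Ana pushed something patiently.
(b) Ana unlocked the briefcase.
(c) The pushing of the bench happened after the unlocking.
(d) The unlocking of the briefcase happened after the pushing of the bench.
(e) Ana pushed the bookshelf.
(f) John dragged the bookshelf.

(a) Entailed — generalizing the patient leaves a sub-description the original still satisfies.
(b) Entailed — dropping 'steadily' leaves a sub-description the original still satisfies.
(c) Not entailed — the narrative places the pushing before the unlocking, not after.
(d) Entailed — the narrative places the pushing before the unlocking.
(e) Not entailed — Ana pushed the bench, not the bookshelf; the bookshelf belongs to the dragging event.
(f) Entailed — 'drag' is an activity; 'was dragging' entails that some dragging happened, so 'dragged' holds.

(a), (b), (d), (f)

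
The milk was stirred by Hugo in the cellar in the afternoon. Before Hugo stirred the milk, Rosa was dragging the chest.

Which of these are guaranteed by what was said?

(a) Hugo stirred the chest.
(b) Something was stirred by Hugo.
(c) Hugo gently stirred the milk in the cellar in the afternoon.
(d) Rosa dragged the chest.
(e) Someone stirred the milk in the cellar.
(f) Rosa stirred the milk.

(b), (d), (e)

(a) Not entailed — Hugo stirred the milk, not the chest; the chest belongs to the dragging event.
(b) Entailed — the original entails any weakening of itself; this just drops 'in the afternoon', 'in the cellar' and generalizes the patient.
(c) Not entailed — 'gently' adds information not in the original event.
(d) Entailed — 'drag' is an activity; 'was dragging' entails that some dragging happened, so 'dragged' holds.
(e) Entailed — every conjunct here is already in the original stirring event.
(f) Not entailed — the passage has Hugo stirring the milk, not Rosa.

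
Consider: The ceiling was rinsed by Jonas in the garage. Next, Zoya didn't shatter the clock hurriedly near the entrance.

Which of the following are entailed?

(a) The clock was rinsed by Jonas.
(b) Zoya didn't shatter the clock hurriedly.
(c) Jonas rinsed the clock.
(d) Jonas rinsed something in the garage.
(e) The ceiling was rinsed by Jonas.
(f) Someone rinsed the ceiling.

(a) Not entailed — Jonas rinsed the ceiling, not the clock; the clock belongs to the shattering event.
(b) Not entailed — dropping 'near the entrance' under negation is not valid — the original leaves open that Zoya shattered the clock some other way.
(c) Not entailed — Jonas rinsed the ceiling, not the clock; the clock belongs to the shattering event.
(d) Entailed — every conjunct here is already in the original rinsing event.
(e) Entailed — dropping 'in the garage' leaves a sub-description the original still satisfies.
(f) Entailed — every conjunct here is already in the original rinsing event.

(d), (e), (f)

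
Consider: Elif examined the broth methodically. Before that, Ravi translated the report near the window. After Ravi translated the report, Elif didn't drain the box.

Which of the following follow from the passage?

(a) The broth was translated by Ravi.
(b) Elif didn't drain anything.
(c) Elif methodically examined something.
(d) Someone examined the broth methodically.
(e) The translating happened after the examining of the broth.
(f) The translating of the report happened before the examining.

(a) Not entailed — Ravi translated the report, not the broth; the broth belongs to the examining event.
(b) Not entailed — the original only denies this specific event; Elif may have drained something else.
(c) Entailed — the original entails any weakening of itself; this just generalizes the patient.
(d) Entailed — generalizing the agent leaves a sub-description the original still satisfies.
(e) Not entailed — the narrative places the translating before the examining, not after.
(f) Entailed — the narrative places the translating before the examining.

(c), (d), (f)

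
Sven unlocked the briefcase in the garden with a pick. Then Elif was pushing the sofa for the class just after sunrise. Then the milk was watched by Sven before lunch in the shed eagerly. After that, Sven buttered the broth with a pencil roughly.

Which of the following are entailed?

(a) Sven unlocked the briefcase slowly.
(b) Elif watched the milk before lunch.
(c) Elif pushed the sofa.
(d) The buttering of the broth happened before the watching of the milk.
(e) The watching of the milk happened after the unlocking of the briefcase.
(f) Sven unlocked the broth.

(a) Not entailed — 'slowly' adds information not in the original event.
(b) Not entailed — the passage has Sven watching the milk, not Elif.
(c) Entailed — 'push' is an activity; 'was pushing' entails that some pushing happened, so 'pushed' holds.
(d) Not entailed — the narrative places the watching before the buttering, not after.
(e) Entailed — the narrative places the unlocking before the watching.
(f) Not entailed — Sven unlocked the briefcase, not the broth; the broth belongs to the buttering event.

(c), (e)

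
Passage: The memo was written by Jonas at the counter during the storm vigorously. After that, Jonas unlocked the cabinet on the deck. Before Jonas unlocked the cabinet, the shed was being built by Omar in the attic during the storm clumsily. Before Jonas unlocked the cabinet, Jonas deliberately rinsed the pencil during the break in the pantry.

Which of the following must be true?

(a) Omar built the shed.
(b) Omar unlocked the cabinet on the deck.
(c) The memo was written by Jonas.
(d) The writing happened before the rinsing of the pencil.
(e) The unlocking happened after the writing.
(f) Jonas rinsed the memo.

(c), (e)

(a) Not entailed — 'was building' is progressive on an accomplishment; it does not entail the completed 'built'.
(b) Not entailed — the passage has Jonas unlocking the cabinet, not Omar.
(c) Entailed — this follows by dropping conjuncts from the writing event's description.
(d) Not entailed — the narrative doesn't order the writing relative to the rinsing.
(e) Entailed — the narrative places the writing before the unlocking.
(f) Not entailed — Jonas rinsed the pencil, not the memo; the memo belongs to the writing event.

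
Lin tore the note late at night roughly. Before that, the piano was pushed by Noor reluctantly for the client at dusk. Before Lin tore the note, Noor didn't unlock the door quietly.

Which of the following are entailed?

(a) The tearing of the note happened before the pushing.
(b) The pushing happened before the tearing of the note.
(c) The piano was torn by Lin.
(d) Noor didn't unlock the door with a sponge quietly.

(a) Not entailed — the narrative places the pushing before the tearing, not after.
(b) Entailed — the narrative places the pushing before the tearing.
(c) Not entailed — Lin tore the note, not the piano; the piano belongs to the pushing event.
(d) Entailed — under negation, adding a further restriction is entailed: if no such unlocking event occurred, none occurred with a sponge either.

(b), (d)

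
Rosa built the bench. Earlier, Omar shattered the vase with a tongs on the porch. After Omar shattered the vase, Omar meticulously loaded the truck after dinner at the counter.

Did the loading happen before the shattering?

no

The narrative orders the shattering before the loading.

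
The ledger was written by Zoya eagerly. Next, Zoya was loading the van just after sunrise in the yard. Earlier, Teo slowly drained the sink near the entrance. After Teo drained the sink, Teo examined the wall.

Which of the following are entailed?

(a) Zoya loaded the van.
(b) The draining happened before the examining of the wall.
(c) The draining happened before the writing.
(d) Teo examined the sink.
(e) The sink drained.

(a) Not entailed — 'was loading' is progressive on an accomplishment; it does not entail the completed 'loaded'.
(b) Entailed — the narrative places the draining before the examining.
(c) Not entailed — the narrative doesn't order the draining relative to the writing.
(d) Not entailed — Teo examined the wall, not the sink; the sink belongs to the draining event.
(e) Entailed — 'Teo drained the sink' is causative; it entails the inchoative 'the sink drained'.

(b), (e)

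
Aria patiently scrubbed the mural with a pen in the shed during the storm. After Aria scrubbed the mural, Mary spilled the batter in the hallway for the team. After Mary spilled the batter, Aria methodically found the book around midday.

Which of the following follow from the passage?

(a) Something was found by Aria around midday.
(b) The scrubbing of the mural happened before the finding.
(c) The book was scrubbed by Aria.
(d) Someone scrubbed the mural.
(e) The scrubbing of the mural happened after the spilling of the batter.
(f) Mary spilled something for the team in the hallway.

(a), (b), (d), (f)

(a) Entailed — the original entails any weakening of itself; this just drops 'methodically' and generalizes the patient.
(b) Entailed — the narrative places the scrubbing before the finding.
(c) Not entailed — Aria scrubbed the mural, not the book; the book belongs to the finding event.
(d) Entailed — this follows by dropping conjuncts from the scrubbing event's description.
(e) Not entailed — the narrative places the scrubbing before the spilling, not after.
(f) Entailed — generalizing the patient leaves a sub-description the original still satisfies.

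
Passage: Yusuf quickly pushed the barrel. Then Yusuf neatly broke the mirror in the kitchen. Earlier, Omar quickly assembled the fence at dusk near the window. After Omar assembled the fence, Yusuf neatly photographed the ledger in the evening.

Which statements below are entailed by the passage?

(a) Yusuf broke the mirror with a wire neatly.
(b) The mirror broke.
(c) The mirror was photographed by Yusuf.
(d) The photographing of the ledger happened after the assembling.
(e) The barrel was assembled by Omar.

(a) Not entailed — 'with a wire' adds information not in the original event.
(b) Entailed — 'Yusuf broke the mirror' is causative; it entails the inchoative 'the mirror broke'.
(c) Not entailed — Yusuf photographed the ledger, not the mirror; the mirror belongs to the breaking event.
(d) Entailed — the narrative places the assembling before the photographing.
(e) Not entailed — Omar assembled the fence, not the barrel; the barrel belongs to the pushing event.

(b), (d)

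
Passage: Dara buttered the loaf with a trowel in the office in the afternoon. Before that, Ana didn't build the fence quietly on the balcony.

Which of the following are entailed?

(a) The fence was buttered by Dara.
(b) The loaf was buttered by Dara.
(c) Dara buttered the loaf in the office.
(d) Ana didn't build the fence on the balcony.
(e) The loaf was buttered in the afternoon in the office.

(a) Not entailed — Dara buttered the loaf, not the fence; the fence belongs to the building event.
(b) Entailed — this follows by dropping conjuncts from the buttering event's description.
(c) Entailed — this follows by dropping conjuncts from the buttering event's description.
(d) Not entailed — dropping 'quietly' under negation is not valid — the original leaves open that Ana built the fence some other way.
(e) Entailed — dropping 'with a trowel' and generalizing the agent leaves a sub-description the original still satisfies.

(b), (c), (e)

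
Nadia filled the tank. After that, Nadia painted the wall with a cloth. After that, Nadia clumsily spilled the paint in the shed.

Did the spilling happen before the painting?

The narrative orders the painting before the spilling.

no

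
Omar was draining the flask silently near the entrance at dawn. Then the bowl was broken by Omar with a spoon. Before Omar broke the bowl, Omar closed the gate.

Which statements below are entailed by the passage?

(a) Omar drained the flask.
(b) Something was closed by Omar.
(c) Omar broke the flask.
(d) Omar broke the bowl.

(b), (d)

(a) Not entailed — 'was draining' is progressive on an accomplishment; it does not entail the completed 'drained'.
(b) Entailed — this follows by dropping conjuncts from the closing event's description.
(c) Not entailed — Omar broke the bowl, not the flask; the flask belongs to the draining event.
(d) Entailed — the original entails any weakening of itself; this just drops 'with a spoon'.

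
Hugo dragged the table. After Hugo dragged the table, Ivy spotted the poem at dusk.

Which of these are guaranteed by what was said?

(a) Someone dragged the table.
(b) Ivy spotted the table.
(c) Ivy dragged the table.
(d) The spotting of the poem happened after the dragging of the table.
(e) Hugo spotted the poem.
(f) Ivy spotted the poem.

(a), (d), (f)

(a) Entailed — every conjunct here is already in the original dragging event.
(b) Not entailed — Ivy spotted the poem, not the table; the table belongs to the dragging event.
(c) Not entailed — the passage has Hugo dragging the table, not Ivy.
(d) Entailed — the narrative places the dragging before the spotting.
(e) Not entailed — the passage has Ivy spotting the poem, not Hugo.
(f) Entailed — the original entails any weakening of itself; this just drops 'at dusk'.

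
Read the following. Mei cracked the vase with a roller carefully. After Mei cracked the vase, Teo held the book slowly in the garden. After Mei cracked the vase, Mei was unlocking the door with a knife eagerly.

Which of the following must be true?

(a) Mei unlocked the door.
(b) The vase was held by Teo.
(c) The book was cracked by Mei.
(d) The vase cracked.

(d)

(a) Not entailed — 'was unlocking' is progressive on an accomplishment; it does not entail the completed 'unlocked'.
(b) Not entailed — Teo held the book, not the vase; the vase belongs to the cracking event.
(c) Not entailed — Mei cracked the vase, not the book; the book belongs to the holding event.
(d) Entailed — 'Mei cracked the vase' is causative; it entails the inchoative 'the vase cracked'.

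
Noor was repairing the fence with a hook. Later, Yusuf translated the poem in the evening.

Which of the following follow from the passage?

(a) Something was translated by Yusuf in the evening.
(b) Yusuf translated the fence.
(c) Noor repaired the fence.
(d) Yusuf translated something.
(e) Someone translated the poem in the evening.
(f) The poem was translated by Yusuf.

(a), (d), (e), (f)

(a) Entailed — the original entails any weakening of itself; this just generalizes the patient.
(b) Not entailed — Yusuf translated the poem, not the fence; the fence belongs to the repairing event.
(c) Not entailed — 'was repairing' is progressive on an accomplishment; it does not entail the completed 'repaired'.
(d) Entailed — every conjunct here is already in the original translating event.
(e) Entailed — generalizing the agent leaves a sub-description the original still satisfies.
(f) Entailed — every conjunct here is already in the original translating event.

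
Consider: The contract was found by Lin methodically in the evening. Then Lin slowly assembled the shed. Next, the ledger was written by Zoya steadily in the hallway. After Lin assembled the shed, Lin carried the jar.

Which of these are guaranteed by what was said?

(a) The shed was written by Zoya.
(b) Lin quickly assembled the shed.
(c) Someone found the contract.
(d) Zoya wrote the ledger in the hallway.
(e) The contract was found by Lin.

(c), (d), (e)

(a) Not entailed — Zoya wrote the ledger, not the shed; the shed belongs to the assembling event.
(b) Not entailed — 'quickly' adds a manner not in (and inconsistent with) the original.
(c) Entailed — this follows by dropping conjuncts from the finding event's description.
(d) Entailed — dropping 'steadily' leaves a sub-description the original still satisfies.
(e) Entailed — the original entails any weakening of itself; this just drops 'in the evening', 'methodically'.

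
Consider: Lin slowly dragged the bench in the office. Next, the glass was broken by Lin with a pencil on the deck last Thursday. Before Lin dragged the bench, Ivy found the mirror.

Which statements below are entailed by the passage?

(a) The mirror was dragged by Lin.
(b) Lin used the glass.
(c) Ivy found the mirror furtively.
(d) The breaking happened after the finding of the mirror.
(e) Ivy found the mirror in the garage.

(a) Not entailed — Lin dragged the bench, not the mirror; the mirror belongs to the finding event.
(b) Not entailed — the glass is the patient, not an instrument — Lin used a pencil.
(c) Not entailed — 'furtively' adds information not in the original event.
(d) Entailed — the narrative places the finding before the breaking.
(e) Not entailed — 'in the garage' adds information not in the original event.

(d)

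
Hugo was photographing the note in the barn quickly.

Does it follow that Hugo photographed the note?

no

'was photographing' is progressive; for an accomplishment like 'photograph the note', it doesn't entail completion.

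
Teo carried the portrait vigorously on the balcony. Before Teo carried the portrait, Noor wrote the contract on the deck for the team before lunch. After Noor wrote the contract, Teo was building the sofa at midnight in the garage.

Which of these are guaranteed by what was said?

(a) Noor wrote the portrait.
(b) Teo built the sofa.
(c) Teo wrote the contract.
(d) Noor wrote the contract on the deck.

(a) Not entailed — Noor wrote the contract, not the portrait; the portrait belongs to the carrying event.
(b) Not entailed — 'was building' is progressive on an accomplishment; it does not entail the completed 'built'.
(c) Not entailed — the passage has Noor writing the contract, not Teo.
(d) Entailed — dropping 'before lunch', 'for the team' leaves a sub-description the original still satisfies.

(d)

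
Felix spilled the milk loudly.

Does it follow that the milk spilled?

yes

'Felix spilled the milk' is the causative; it entails the inchoative 'the milk spilled'.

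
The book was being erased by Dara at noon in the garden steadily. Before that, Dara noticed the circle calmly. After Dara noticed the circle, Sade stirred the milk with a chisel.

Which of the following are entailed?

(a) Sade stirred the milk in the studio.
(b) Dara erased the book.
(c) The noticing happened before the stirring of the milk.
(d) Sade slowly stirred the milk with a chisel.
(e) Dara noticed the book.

(c)

(a) Not entailed — 'in the studio' adds information not in the original event.
(b) Not entailed — 'was erasing' is progressive on an accomplishment; it does not entail the completed 'erased'.
(c) Entailed — the narrative places the noticing before the stirring.
(d) Not entailed — 'slowly' adds information not in the original event.
(e) Not entailed — Dara noticed the circle, not the book; the book belongs to the erasing event.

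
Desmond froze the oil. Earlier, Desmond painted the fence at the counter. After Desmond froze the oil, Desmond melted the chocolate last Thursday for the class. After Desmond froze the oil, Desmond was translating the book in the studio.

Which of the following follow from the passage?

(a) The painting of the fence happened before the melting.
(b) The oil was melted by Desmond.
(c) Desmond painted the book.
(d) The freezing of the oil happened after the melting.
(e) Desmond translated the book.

(a)

(a) Entailed — the narrative places the painting before the melting.
(b) Not entailed — Desmond melted the chocolate, not the oil; the oil belongs to the freezing event.
(c) Not entailed — Desmond painted the fence, not the book; the book belongs to the translating event.
(d) Not entailed — the narrative places the freezing before the melting, not after.
(e) Not entailed — 'was translating' is progressive on an accomplishment; it does not entail the completed 'translated'.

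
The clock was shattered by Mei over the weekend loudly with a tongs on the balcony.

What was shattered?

'the clock' marks the patient of the shattering event.

the clock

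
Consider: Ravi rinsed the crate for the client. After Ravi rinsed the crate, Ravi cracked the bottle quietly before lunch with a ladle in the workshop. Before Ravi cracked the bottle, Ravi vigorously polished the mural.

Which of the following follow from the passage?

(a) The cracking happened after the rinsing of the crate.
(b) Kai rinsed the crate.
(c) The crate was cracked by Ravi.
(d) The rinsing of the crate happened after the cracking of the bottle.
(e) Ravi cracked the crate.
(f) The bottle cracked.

(a) Entailed — the narrative places the rinsing before the cracking.
(b) Not entailed — the passage has Ravi rinsing the crate, not Kai.
(c) Not entailed — Ravi cracked the bottle, not the crate; the crate belongs to the rinsing event.
(d) Not entailed — the narrative places the rinsing before the cracking, not after.
(e) Not entailed — Ravi cracked the bottle, not the crate; the crate belongs to the rinsing event.
(f) Entailed — 'Ravi cracked the bottle' is causative; it entails the inchoative 'the bottle cracked'.

(a), (f)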